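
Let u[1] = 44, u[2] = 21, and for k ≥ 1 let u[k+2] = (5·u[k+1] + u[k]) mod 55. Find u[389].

Computing terms: u[1] = 44,  u[2] = 21,  u[3] = 39,  u[4] = 51,  u[5] = 19,  u[6] = 36,  u[7] = 34,  u[8] = 41,  u[9] = 19,  u[10] = 26,  u[11] = 39,  u[12] = 1,  u[13] = 44,  u[14] = 1,  u[15] = 49,  u[16] = 26,  u[17] = 14,  u[18] = 41,  u[19] = 54,  u[20] = 36,  u[21] = 14,  u[22] = 51,  u[23] = 49,  u[24] = 21,  u[25] = 44,  u[26] = 21.
Since (u[25], u[26]) = (u[1], u[2]) = (44, 21) (two consecutive terms determine the rest), the sequence is periodic with period 24.
(389 - 1) mod 24 = 4, so u[389] = u[5] = 19.

19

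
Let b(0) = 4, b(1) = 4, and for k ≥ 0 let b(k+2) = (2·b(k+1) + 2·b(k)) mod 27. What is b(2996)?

b(0) = 4; b(1) = 4; b(2) = 16; b(3) = 13; b(4) = 4; b(5) = 7; b(6) = 22; b(7) = 4; b(8) = 25; b(9) = 4; b(10) = 4.
Since (b(9), b(10)) = (b(0), b(1)) = (4, 4) (two consecutive terms determine the rest), the sequence is periodic with period 9.
So b(2996) = b(0 + ((2996-0) mod 9)) = b(8) = 25.

25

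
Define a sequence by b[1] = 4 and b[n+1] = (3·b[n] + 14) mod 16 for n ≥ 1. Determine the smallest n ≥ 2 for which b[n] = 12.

Computing terms: b[1] = 4,  b[2] = 10,  b[3] = 12,  b[4] = 2,  b[5] = 4.
Since b[5] = b[1] = 4, the sequence is periodic with period 4.
The value 12 first appears (with n ≥ 2) at b[3].

3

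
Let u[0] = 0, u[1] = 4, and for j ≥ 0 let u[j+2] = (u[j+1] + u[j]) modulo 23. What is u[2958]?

We have u[0] = 0, u[1] = 4, u[2] = 4, u[3] = 8, u[4] = 12, u[5] = 20, u[6] = 9, u[7] = 6, u[8] = 15, u[9] = 21, u[10] = 13, u[11] = 11, u[12] = 1, u[13] = 12, u[14] = 13, u[15] = 2, u[16] = 15, u[17] = 17, u[18] = 9, u[19] = 3, u[20] = 12, u[21] = 15, u[22] = 4, u[23] = 19, u[24] = 0, u[25] = 19, u[26] = 19, u[27] = 15, u[28] = 11, u[29] = 3, u[30] = 14, u[31] = 17, u[32] = 8, u[33] = 2, u[34] = 10, u[35] = 12, u[36] = 22, u[37] = 11, u[38] = 10, u[39] = 21, u[40] = 8, u[41] = 6, u[42] = 14, u[43] = 20, u[44] = 11, u[45] = 8, u[46] = 19, u[47] = 4, u[48] = 0, u[49] = 4.
The sequence repeats with period 48.
(2958 - 0) mod 48 = 30, so u[2958] = u[30] = 14.

14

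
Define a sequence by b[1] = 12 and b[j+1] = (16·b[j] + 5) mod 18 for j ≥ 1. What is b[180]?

1

We have b[1] = 12,  b[2] = 17,  b[3] = 7,  b[4] = 9,  b[5] = 5,  b[6] = 13,  b[7] = 15,  b[8] = 11,  b[9] = 1,  b[10] = 3,  b[11] = 17.
Since b[11] = b[2] = 17, the sequence is eventually periodic: after a pre-period of length 1 it cycles with period 9.
For j ≥ 2, b[j] depends only on (j - 2) mod 9. (180 - 2) mod 9 = 7, so b[180] = b[9] = 1.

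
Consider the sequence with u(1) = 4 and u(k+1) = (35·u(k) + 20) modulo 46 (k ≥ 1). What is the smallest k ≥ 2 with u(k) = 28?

Listing terms: u(1) = 4; u(2) = 22; u(3) = 8; u(4) = 24; u(5) = 32; u(6) = 36; u(7) = 38; u(8) = 16; u(9) = 28; u(10) = 34; u(11) = 14; u(12) = 4.
Since u(12) = u(1) = 4, the sequence is periodic with period 11.
The value 28 first appears (with k ≥ 2) at u(9).

9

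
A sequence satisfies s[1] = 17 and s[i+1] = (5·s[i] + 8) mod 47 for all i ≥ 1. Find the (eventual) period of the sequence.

46

s[1] = 17, s[2] = 46, s[3] = 3, s[4] = 23, s[5] = 29, s[6] = 12, s[7] = 21, s[8] = 19, s[9] = 9, s[10] = 6, s[11] = 38, s[12] = 10, s[13] = 11, s[14] = 16, s[15] = 41, s[16] = 25, s[17] = 39, s[18] = 15, s[19] = 36, s[20] = 0, s[21] = 8, s[22] = 1, s[23] = 13, s[24] = 26, s[25] = 44, s[26] = 40, s[27] = 20, s[28] = 14, s[29] = 31, s[30] = 22, s[31] = 24, s[32] = 34, s[33] = 37, s[34] = 5, s[35] = 33, s[36] = 32, s[37] = 27, s[38] = 2, s[39] = 18, s[40] = 4, s[41] = 28, s[42] = 7, s[43] = 43, s[44] = 35, s[45] = 42, s[46] = 30, s[47] = 17.
The sequence repeats with period 46.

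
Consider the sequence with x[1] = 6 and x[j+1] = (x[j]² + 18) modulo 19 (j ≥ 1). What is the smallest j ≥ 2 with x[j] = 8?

We have x[1] = 6; x[2] = 16; x[3] = 8; x[4] = 6.
Since x[4] = x[1] = 6, the sequence is periodic with period 3.
The value 8 first appears (with j ≥ 2) at x[3].

3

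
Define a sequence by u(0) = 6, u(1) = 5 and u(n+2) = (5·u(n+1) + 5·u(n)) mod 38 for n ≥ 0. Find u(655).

21

Computing terms: u(0) = 6,  u(1) = 5,  u(2) = 17,  u(3) = 34,  u(4) = 27,  u(5) = 1,  u(6) = 26,  u(7) = 21,  u(8) = 7,  u(9) = 26,  u(10) = 13,  u(11) = 5,  u(12) = 14,  u(13) = 19,  u(14) = 13,  u(15) = 8,  u(16) = 29,  u(17) = 33,  u(18) = 6,  u(19) = 5.
The sequence repeats with period 18.
So u(655) = u(0 + ((655-0) mod 18)) = u(7) = 21.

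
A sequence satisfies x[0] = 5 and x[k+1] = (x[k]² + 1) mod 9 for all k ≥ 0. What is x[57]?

5

We have x[0] = 5, x[1] = 8, x[2] = 2, x[3] = 5.
Since x[3] = x[0] = 5, the sequence is periodic with period 3.
So x[57] = x[0 + ((57-0) mod 3)] = x[0] = 5.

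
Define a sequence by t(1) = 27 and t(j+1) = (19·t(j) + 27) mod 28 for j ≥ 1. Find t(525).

t(1) = 27, t(2) = 8, t(3) = 11, t(4) = 12, t(5) = 3, t(6) = 0, t(7) = 27.
The sequence repeats with period 6.
(525 - 1) mod 6 = 2, so t(525) = t(3) = 11.

11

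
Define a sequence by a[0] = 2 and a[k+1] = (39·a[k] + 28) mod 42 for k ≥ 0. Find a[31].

22

a[0] = 2; a[1] = 22; a[2] = 4; a[3] = 16; a[4] = 22.
Since a[4] = a[1] = 22, the sequence is eventually periodic: after a pre-period of length 1 it cycles with period 3.
For k ≥ 1, a[k] depends only on (k - 1) mod 3. (31 - 1) mod 3 = 0, so a[31] = a[1] = 22.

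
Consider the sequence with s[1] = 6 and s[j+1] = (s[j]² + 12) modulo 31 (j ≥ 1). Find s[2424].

We have s[1] = 6, s[2] = 17, s[3] = 22, s[4] = 0, s[5] = 12, s[6] = 1, s[7] = 13, s[8] = 26, s[9] = 6.
The sequence repeats with period 8.
So s[2424] = s[1 + ((2424-1) mod 8)] = s[8] = 26.

26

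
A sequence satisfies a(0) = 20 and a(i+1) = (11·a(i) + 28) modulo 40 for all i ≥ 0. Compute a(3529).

32

Computing terms: a(0) = 20; a(1) = 8; a(2) = 36; a(3) = 24; a(4) = 12; a(5) = 0; a(6) = 28; a(7) = 16; a(8) = 4; a(9) = 32; a(10) = 20.
Since a(10) = a(0) = 20, the sequence is periodic with period 10.
(3529 - 0) mod 10 = 9, so a(3529) = a(9) = 32.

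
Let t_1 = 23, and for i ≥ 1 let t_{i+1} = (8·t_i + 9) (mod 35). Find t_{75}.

t_1 = 23; t_2 = 18; t_3 = 13; t_4 = 8; t_5 = 3; t_6 = 33; t_7 = 28; t_8 = 23.
Since t_8 = t_1 = 23, the sequence is periodic with period 7.
So t_{75} = t_{1 + ((75-1) mod 7)} = t_5 = 3.

3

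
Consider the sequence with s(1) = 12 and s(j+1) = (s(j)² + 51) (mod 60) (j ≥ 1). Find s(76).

s(1) = 12,  s(2) = 15,  s(3) = 36,  s(4) = 27,  s(5) = 0,  s(6) = 51,  s(7) = 12.
Since s(7) = s(1) = 12, the sequence is periodic with period 6.
(76 - 1) mod 6 = 3, so s(76) = s(4) = 27.

27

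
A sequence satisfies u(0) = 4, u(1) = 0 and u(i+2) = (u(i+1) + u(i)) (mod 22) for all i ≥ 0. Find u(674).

8

We have u(0) = 4, u(1) = 0, u(2) = 4, u(3) = 4, u(4) = 8, u(5) = 12, u(6) = 20, u(7) = 10, u(8) = 8, u(9) = 18, u(10) = 4, u(11) = 0.
Since (u(10), u(11)) = (u(0), u(1)) = (4, 0) (two consecutive terms determine the rest), the sequence is periodic with period 10.
(674 - 0) mod 10 = 4, so u(674) = u(4) = 8.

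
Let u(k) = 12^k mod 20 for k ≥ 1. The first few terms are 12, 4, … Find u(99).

8

Computing terms: u(1) = 12, u(2) = 4, u(3) = 8, u(4) = 16, u(5) = 12.
Since u(5) = u(1) = 12, the sequence is periodic with period 4.
(99 - 1) mod 4 = 2, so u(99) = u(3) = 8.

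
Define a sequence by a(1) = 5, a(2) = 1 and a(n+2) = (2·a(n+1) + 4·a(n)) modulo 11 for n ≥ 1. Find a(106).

10

We have a(1) = 5; a(2) = 1; a(3) = 0; a(4) = 4; a(5) = 8; a(6) = 10; a(7) = 8; a(8) = 1; a(9) = 1; a(10) = 6; a(11) = 5; a(12) = 1.
The sequence repeats with period 10.
So a(106) = a(1 + ((106-1) mod 10)) = a(6) = 10.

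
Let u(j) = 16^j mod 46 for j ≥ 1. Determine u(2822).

4

u(1) = 16,  u(2) = 26,  u(3) = 2,  u(4) = 32,  u(5) = 6,  u(6) = 4,  u(7) = 18,  u(8) = 12,  u(9) = 8,  u(10) = 36,  u(11) = 24,  u(12) = 16.
The sequence repeats with period 11.
So u(2822) = u(1 + ((2822-1) mod 11)) = u(6) = 4.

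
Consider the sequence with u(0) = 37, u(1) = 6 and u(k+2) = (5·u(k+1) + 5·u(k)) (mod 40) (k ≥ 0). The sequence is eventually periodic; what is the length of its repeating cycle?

12

Computing terms: u(0) = 37; u(1) = 6; u(2) = 15; u(3) = 25; u(4) = 0; u(5) = 5; u(6) = 25; u(7) = 30; u(8) = 35; u(9) = 5; u(10) = 0; u(11) = 25; u(12) = 5; u(13) = 30; u(14) = 15; u(15) = 25.
Since (u(14), u(15)) = (u(2), u(3)) = (15, 25) (two consecutive terms determine the rest), the sequence is eventually periodic: after a pre-period of length 2 it cycles with period 12.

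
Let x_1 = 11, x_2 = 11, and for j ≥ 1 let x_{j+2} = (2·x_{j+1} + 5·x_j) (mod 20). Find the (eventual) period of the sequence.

4

x_1 = 11,  x_2 = 11,  x_3 = 17,  x_4 = 9,  x_5 = 3,  x_6 = 11,  x_7 = 17.
Since (x_6, x_7) = (x_2, x_3) = (11, 17) (two consecutive terms determine the rest), the sequence is eventually periodic: after a pre-period of length 1 it cycles with period 4.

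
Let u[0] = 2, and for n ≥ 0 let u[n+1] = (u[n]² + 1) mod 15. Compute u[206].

11

u[0] = 2; u[1] = 5; u[2] = 11; u[3] = 2.
Since u[3] = u[0] = 2, the sequence is periodic with period 3.
(206 - 0) mod 3 = 2, so u[206] = u[2] = 11.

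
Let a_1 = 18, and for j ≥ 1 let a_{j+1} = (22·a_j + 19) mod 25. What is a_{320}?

17

We have a_1 = 18; a_2 = 15; a_3 = 24; a_4 = 22; a_5 = 3; a_6 = 10; a_7 = 14; a_8 = 2; a_9 = 13; a_{10} = 5; a_{11} = 4; a_{12} = 7; a_{13} = 23; a_{14} = 0; a_{15} = 19; a_{16} = 12; a_{17} = 8; a_{18} = 20; a_{19} = 9; a_{20} = 17; a_{21} = 18.
Since a_{21} = a_1 = 18, the sequence is periodic with period 20.
(320 - 1) mod 20 = 19, so a_{320} = a_{20} = 17.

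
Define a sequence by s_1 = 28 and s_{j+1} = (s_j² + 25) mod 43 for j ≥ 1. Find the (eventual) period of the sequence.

6

Listing terms: s_1 = 28; s_2 = 35; s_3 = 3; s_4 = 34; s_5 = 20; s_6 = 38; s_7 = 7; s_8 = 31; s_9 = 40; s_{10} = 34.
Since s_{10} = s_4 = 34, the sequence is eventually periodic: after a pre-period of length 3 it cycles with period 6.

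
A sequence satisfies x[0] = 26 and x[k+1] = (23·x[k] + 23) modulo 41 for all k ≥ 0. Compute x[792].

38

Listing terms: x[0] = 26; x[1] = 6; x[2] = 38; x[3] = 36; x[4] = 31; x[5] = 39; x[6] = 18; x[7] = 27; x[8] = 29; x[9] = 34; x[10] = 26.
The sequence repeats with period 10.
So x[792] = x[0 + ((792-0) mod 10)] = x[2] = 38.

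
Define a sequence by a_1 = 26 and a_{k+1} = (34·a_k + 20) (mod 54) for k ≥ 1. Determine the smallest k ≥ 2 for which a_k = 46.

Computing terms: a_1 = 26, a_2 = 40, a_3 = 30, a_4 = 14, a_5 = 10, a_6 = 36, a_7 = 2, a_8 = 34, a_9 = 42, a_{10} = 44, a_{11} = 4, a_{12} = 48, a_{13} = 32, a_{14} = 28, a_{15} = 0, a_{16} = 20, a_{17} = 52, a_{18} = 6, a_{19} = 8, a_{20} = 22, a_{21} = 12, a_{22} = 50, a_{23} = 46, a_{24} = 18, a_{25} = 38, a_{26} = 16, a_{27} = 24, a_{28} = 26.
The sequence repeats with period 27.
The value 46 first appears (with k ≥ 2) at a_{23}.

23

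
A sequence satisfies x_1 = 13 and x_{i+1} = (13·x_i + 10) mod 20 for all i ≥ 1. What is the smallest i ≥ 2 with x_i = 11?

4

Computing terms: x_1 = 13,  x_2 = 19,  x_3 = 17,  x_4 = 11,  x_5 = 13.
The sequence repeats with period 4.
The value 11 first appears (with i ≥ 2) at x_4.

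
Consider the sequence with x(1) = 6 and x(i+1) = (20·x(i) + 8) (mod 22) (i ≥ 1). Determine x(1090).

12

x(1) = 6,  x(2) = 18,  x(3) = 16,  x(4) = 20,  x(5) = 12,  x(6) = 6.
Since x(6) = x(1) = 6, the sequence is periodic with period 5.
(1090 - 1) mod 5 = 4, so x(1090) = x(5) = 12.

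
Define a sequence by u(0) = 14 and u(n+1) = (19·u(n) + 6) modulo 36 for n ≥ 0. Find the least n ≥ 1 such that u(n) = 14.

We have u(0) = 14, u(1) = 20, u(2) = 26, u(3) = 32, u(4) = 2, u(5) = 8, u(6) = 14.
Since u(6) = u(0) = 14, the sequence is periodic with period 6.
The value 14 next appears (with n ≥ 1) at u(6).

6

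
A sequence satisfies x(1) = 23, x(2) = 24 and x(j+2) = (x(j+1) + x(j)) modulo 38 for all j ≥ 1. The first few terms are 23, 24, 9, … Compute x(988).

17

x(1) = 23,  x(2) = 24,  x(3) = 9,  x(4) = 33,  x(5) = 4,  x(6) = 37,  x(7) = 3,  x(8) = 2,  x(9) = 5,  x(10) = 7,  x(11) = 12,  x(12) = 19,  x(13) = 31,  x(14) = 12,  x(15) = 5,  x(16) = 17,  x(17) = 22,  x(18) = 1,  x(19) = 23,  x(20) = 24.
Since (x(19), x(20)) = (x(1), x(2)) = (23, 24) (two consecutive terms determine the rest), the sequence is periodic with period 18.
(988 - 1) mod 18 = 15, so x(988) = x(16) = 17.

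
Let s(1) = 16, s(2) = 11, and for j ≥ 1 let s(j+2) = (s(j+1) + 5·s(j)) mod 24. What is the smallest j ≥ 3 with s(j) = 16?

7

Listing terms: s(1) = 16, s(2) = 11, s(3) = 19, s(4) = 2, s(5) = 1, s(6) = 11, s(7) = 16, s(8) = 23, s(9) = 7, s(10) = 2, s(11) = 13, s(12) = 23, s(13) = 16, s(14) = 11.
Since (s(13), s(14)) = (s(1), s(2)) = (16, 11) (two consecutive terms determine the rest), the sequence is periodic with period 12.
The value 16 first appears (with j ≥ 3) at s(7).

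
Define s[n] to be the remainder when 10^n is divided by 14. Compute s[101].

s[0] = 1,  s[1] = 10,  s[2] = 2,  s[3] = 6,  s[4] = 4,  s[5] = 12,  s[6] = 8,  s[7] = 10.
Since s[7] = s[1] = 10, the sequence is eventually periodic: after a pre-period of length 1 it cycles with period 6.
For n ≥ 1, s[n] depends only on (n - 1) mod 6. (101 - 1) mod 6 = 4, so s[101] = s[5] = 12.

12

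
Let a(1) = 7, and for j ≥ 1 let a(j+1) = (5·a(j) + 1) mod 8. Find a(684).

2

Computing terms: a(1) = 7, a(2) = 4, a(3) = 5, a(4) = 2, a(5) = 3, a(6) = 0, a(7) = 1, a(8) = 6, a(9) = 7.
The sequence repeats with period 8.
(684 - 1) mod 8 = 3, so a(684) = a(4) = 2.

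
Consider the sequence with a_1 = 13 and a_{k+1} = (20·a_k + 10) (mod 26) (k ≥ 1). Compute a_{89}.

Listing terms: a_1 = 13; a_2 = 10; a_3 = 2; a_4 = 24; a_5 = 22; a_6 = 8; a_7 = 14; a_8 = 4; a_9 = 12; a_{10} = 16; a_{11} = 18; a_{12} = 6; a_{13} = 0; a_{14} = 10.
Since a_{14} = a_2 = 10, the sequence is eventually periodic: after a pre-period of length 1 it cycles with period 12.
For k ≥ 2, a_k depends only on (k - 2) mod 12. (89 - 2) mod 12 = 3, so a_{89} = a_5 = 22.

22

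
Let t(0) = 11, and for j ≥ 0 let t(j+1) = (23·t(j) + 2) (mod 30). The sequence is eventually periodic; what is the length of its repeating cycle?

4

Computing terms: t(0) = 11, t(1) = 15, t(2) = 17, t(3) = 3, t(4) = 11.
Since t(4) = t(0) = 11, the sequence is periodic with period 4.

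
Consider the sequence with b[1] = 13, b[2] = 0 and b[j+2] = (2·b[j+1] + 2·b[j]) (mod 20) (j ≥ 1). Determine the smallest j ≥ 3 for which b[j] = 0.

b[1] = 13; b[2] = 0; b[3] = 6; b[4] = 12; b[5] = 16; b[6] = 16; b[7] = 4; b[8] = 0; b[9] = 8; b[10] = 16; b[11] = 8; b[12] = 8; b[13] = 12; b[14] = 0; b[15] = 4; b[16] = 8; b[17] = 4; b[18] = 4; b[19] = 16; b[20] = 0; b[21] = 12; b[22] = 4; b[23] = 12; b[24] = 12; b[25] = 8; b[26] = 0; b[27] = 16; b[28] = 12; b[29] = 16.
Since (b[28], b[29]) = (b[4], b[5]) = (12, 16) (two consecutive terms determine the rest), the sequence is eventually periodic: after a pre-period of length 3 it cycles with period 24.
The value 0 first appears (with j ≥ 3) at b[8].

8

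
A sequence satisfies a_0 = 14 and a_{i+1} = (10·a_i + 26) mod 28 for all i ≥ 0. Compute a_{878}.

Listing terms: a_0 = 14; a_1 = 26; a_2 = 6; a_3 = 2; a_4 = 18; a_5 = 10; a_6 = 14.
The sequence repeats with period 6.
(878 - 0) mod 6 = 2, so a_{878} = a_2 = 6.

6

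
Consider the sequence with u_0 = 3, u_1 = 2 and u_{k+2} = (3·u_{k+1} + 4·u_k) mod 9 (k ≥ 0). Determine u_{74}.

We have u_0 = 3; u_1 = 2; u_2 = 0; u_3 = 8; u_4 = 6; u_5 = 5; u_6 = 3; u_7 = 2.
Since (u_6, u_7) = (u_0, u_1) = (3, 2) (two consecutive terms determine the rest), the sequence is periodic with period 6.
(74 - 0) mod 6 = 2, so u_{74} = u_2 = 0.

0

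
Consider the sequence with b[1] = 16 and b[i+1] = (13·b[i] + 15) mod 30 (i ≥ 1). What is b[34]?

Listing terms: b[1] = 16,  b[2] = 13,  b[3] = 4,  b[4] = 7,  b[5] = 16.
The sequence repeats with period 4.
So b[34] = b[1 + ((34-1) mod 4)] = b[2] = 13.

13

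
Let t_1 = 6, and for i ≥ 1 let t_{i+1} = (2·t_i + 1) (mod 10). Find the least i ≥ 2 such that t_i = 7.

3

Listing terms: t_1 = 6,  t_2 = 3,  t_3 = 7,  t_4 = 5,  t_5 = 1,  t_6 = 3.
Since t_6 = t_2 = 3, the sequence is eventually periodic: after a pre-period of length 1 it cycles with period 4.
The value 7 first appears (with i ≥ 2) at t_3.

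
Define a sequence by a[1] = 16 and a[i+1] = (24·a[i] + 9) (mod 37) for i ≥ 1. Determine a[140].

We have a[1] = 16; a[2] = 23; a[3] = 6; a[4] = 5; a[5] = 18; a[6] = 34; a[7] = 11; a[8] = 14; a[9] = 12; a[10] = 1; a[11] = 33; a[12] = 24; a[13] = 30; a[14] = 26; a[15] = 4; a[16] = 31; a[17] = 13; a[18] = 25; a[19] = 17; a[20] = 10; a[21] = 27; a[22] = 28; a[23] = 15; a[24] = 36; a[25] = 22; a[26] = 19; a[27] = 21; a[28] = 32; a[29] = 0; a[30] = 9; a[31] = 3; a[32] = 7; a[33] = 29; a[34] = 2; a[35] = 20; a[36] = 8; a[37] = 16.
Since a[37] = a[1] = 16, the sequence is periodic with period 36.
So a[140] = a[1 + ((140-1) mod 36)] = a[32] = 7.

7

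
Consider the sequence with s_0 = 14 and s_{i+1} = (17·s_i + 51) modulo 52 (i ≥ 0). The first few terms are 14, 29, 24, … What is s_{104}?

50

Listing terms: s_0 = 14, s_1 = 29, s_2 = 24, s_3 = 43, s_4 = 2, s_5 = 33, s_6 = 40, s_7 = 3, s_8 = 50, s_9 = 17, s_{10} = 28, s_{11} = 7, s_{12} = 14.
Since s_{12} = s_0 = 14, the sequence is periodic with period 12.
So s_{104} = s_{0 + ((104-0) mod 12)} = s_8 = 50.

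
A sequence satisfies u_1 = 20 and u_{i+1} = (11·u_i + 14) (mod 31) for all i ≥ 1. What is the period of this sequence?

30

u_1 = 20,  u_2 = 17,  u_3 = 15,  u_4 = 24,  u_5 = 30,  u_6 = 3,  u_7 = 16,  u_8 = 4,  u_9 = 27,  u_{10} = 1,  u_{11} = 25,  u_{12} = 10,  u_{13} = 0,  u_{14} = 14,  u_{15} = 13,  u_{16} = 2,  u_{17} = 5,  u_{18} = 7,  u_{19} = 29,  u_{20} = 23,  u_{21} = 19,  u_{22} = 6,  u_{23} = 18,  u_{24} = 26,  u_{25} = 21,  u_{26} = 28,  u_{27} = 12,  u_{28} = 22,  u_{29} = 8,  u_{30} = 9,  u_{31} = 20.
Since u_{31} = u_1 = 20, the sequence is periodic with period 30.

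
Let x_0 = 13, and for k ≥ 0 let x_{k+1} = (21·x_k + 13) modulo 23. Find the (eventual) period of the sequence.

22

Listing terms: x_0 = 13,  x_1 = 10,  x_2 = 16,  x_3 = 4,  x_4 = 5,  x_5 = 3,  x_6 = 7,  x_7 = 22,  x_8 = 15,  x_9 = 6,  x_{10} = 1,  x_{11} = 11,  x_{12} = 14,  x_{13} = 8,  x_{14} = 20,  x_{15} = 19,  x_{16} = 21,  x_{17} = 17,  x_{18} = 2,  x_{19} = 9,  x_{20} = 18,  x_{21} = 0,  x_{22} = 13.
The sequence repeats with period 22.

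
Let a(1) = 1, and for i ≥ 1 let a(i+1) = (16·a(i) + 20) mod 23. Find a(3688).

Listing terms: a(1) = 1; a(2) = 13; a(3) = 21; a(4) = 11; a(5) = 12; a(6) = 5; a(7) = 8; a(8) = 10; a(9) = 19; a(10) = 2; a(11) = 6; a(12) = 1.
Since a(12) = a(1) = 1, the sequence is periodic with period 11.
(3688 - 1) mod 11 = 2, so a(3688) = a(3) = 21.

21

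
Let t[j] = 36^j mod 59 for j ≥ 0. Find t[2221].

t[0] = 1,  t[1] = 36,  t[2] = 57,  t[3] = 46,  t[4] = 4,  t[5] = 26,  t[6] = 51,  t[7] = 7,  t[8] = 16,  t[9] = 45,  t[10] = 27,  t[11] = 28,  t[12] = 5,  t[13] = 3,  t[14] = 49,  t[15] = 53,  t[16] = 20,  t[17] = 12,  t[18] = 19,  t[19] = 35,  t[20] = 21,  t[21] = 48,  t[22] = 17,  t[23] = 22,  t[24] = 25,  t[25] = 15,  t[26] = 9,  t[27] = 29,  t[28] = 41,  t[29] = 1.
Since t[29] = t[0] = 1, the sequence is periodic with period 29.
(2221 - 0) mod 29 = 17, so t[2221] = t[17] = 12.

12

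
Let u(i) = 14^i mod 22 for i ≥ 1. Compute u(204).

Listing terms: u(1) = 14,  u(2) = 20,  u(3) = 16,  u(4) = 4,  u(5) = 12,  u(6) = 14.
The sequence repeats with period 5.
(204 - 1) mod 5 = 3, so u(204) = u(4) = 4.

4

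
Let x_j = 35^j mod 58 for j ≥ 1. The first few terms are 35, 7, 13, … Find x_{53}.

9

Computing terms: x_1 = 35,  x_2 = 7,  x_3 = 13,  x_4 = 49,  x_5 = 33,  x_6 = 53,  x_7 = 57,  x_8 = 23,  x_9 = 51,  x_{10} = 45,  x_{11} = 9,  x_{12} = 25,  x_{13} = 5,  x_{14} = 1,  x_{15} = 35.
Since x_{15} = x_1 = 35, the sequence is periodic with period 14.
(53 - 1) mod 14 = 10, so x_{53} = x_{11} = 9.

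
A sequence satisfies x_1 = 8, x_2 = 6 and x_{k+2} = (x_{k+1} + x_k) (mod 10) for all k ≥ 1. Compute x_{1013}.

6

Listing terms: x_1 = 8, x_2 = 6, x_3 = 4, x_4 = 0, x_5 = 4, x_6 = 4, x_7 = 8, x_8 = 2, x_9 = 0, x_{10} = 2, x_{11} = 2, x_{12} = 4, x_{13} = 6, x_{14} = 0, x_{15} = 6, x_{16} = 6, x_{17} = 2, x_{18} = 8, x_{19} = 0, x_{20} = 8, x_{21} = 8, x_{22} = 6.
The sequence repeats with period 20.
(1013 - 1) mod 20 = 12, so x_{1013} = x_{13} = 6.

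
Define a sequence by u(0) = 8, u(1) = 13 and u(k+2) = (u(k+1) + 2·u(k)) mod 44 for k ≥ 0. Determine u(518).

Computing terms: u(0) = 8; u(1) = 13; u(2) = 29; u(3) = 11; u(4) = 25; u(5) = 3; u(6) = 9; u(7) = 15; u(8) = 33; u(9) = 19; u(10) = 41; u(11) = 35; u(12) = 29; u(13) = 11.
Since (u(12), u(13)) = (u(2), u(3)) = (29, 11) (two consecutive terms determine the rest), the sequence is eventually periodic: after a pre-period of length 2 it cycles with period 10.
For k ≥ 2, u(k) depends only on (k - 2) mod 10. (518 - 2) mod 10 = 6, so u(518) = u(8) = 33.

33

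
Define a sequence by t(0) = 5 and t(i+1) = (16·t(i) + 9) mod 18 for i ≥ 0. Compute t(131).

11

Listing terms: t(0) = 5; t(1) = 17; t(2) = 11; t(3) = 5.
The sequence repeats with period 3.
(131 - 0) mod 3 = 2, so t(131) = t(2) = 11.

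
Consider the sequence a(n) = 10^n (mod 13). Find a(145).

10

Computing terms: a(1) = 10,  a(2) = 9,  a(3) = 12,  a(4) = 3,  a(5) = 4,  a(6) = 1,  a(7) = 10.
Since a(7) = a(1) = 10, the sequence is periodic with period 6.
So a(145) = a(1 + ((145-1) mod 6)) = a(1) = 10.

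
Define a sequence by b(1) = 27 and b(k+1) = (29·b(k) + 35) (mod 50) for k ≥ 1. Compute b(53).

Listing terms: b(1) = 27; b(2) = 18; b(3) = 7; b(4) = 38; b(5) = 37; b(6) = 8; b(7) = 17; b(8) = 28; b(9) = 47; b(10) = 48; b(11) = 27.
The sequence repeats with period 10.
(53 - 1) mod 10 = 2, so b(53) = b(3) = 7.

7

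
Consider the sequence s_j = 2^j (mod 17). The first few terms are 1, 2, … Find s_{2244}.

16

Listing terms: s_0 = 1; s_1 = 2; s_2 = 4; s_3 = 8; s_4 = 16; s_5 = 15; s_6 = 13; s_7 = 9; s_8 = 1.
The sequence repeats with period 8.
(2244 - 0) mod 8 = 4, so s_{2244} = s_4 = 16.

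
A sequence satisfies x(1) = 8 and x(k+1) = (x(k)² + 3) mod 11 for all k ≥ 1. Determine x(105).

Computing terms: x(1) = 8; x(2) = 1; x(3) = 4; x(4) = 8.
The sequence repeats with period 3.
So x(105) = x(1 + ((105-1) mod 3)) = x(3) = 4.

4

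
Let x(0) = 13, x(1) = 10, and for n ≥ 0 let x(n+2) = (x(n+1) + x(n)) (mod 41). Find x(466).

x(0) = 13,  x(1) = 10,  x(2) = 23,  x(3) = 33,  x(4) = 15,  x(5) = 7,  x(6) = 22,  x(7) = 29,  x(8) = 10,  x(9) = 39,  x(10) = 8,  x(11) = 6,  x(12) = 14,  x(13) = 20,  x(14) = 34,  x(15) = 13,  x(16) = 6,  x(17) = 19,  x(18) = 25,  x(19) = 3,  x(20) = 28,  x(21) = 31,  x(22) = 18,  x(23) = 8,  x(24) = 26,  x(25) = 34,  x(26) = 19,  x(27) = 12,  x(28) = 31,  x(29) = 2,  x(30) = 33,  x(31) = 35,  x(32) = 27,  x(33) = 21,  x(34) = 7,  x(35) = 28,  x(36) = 35,  x(37) = 22,  x(38) = 16,  x(39) = 38,  x(40) = 13,  x(41) = 10.
Since (x(40), x(41)) = (x(0), x(1)) = (13, 10) (two consecutive terms determine the rest), the sequence is periodic with period 40.
(466 - 0) mod 40 = 26, so x(466) = x(26) = 19.

19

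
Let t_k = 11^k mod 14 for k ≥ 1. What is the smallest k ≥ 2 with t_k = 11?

t_1 = 11, t_2 = 9, t_3 = 1, t_4 = 11.
The sequence repeats with period 3.
The value 11 next appears (with k ≥ 2) at t_4.

4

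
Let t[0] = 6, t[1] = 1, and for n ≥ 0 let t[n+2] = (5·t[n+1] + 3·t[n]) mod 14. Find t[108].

6

Listing terms: t[0] = 6,  t[1] = 1,  t[2] = 9,  t[3] = 6,  t[4] = 1.
The sequence repeats with period 3.
(108 - 0) mod 3 = 0, so t[108] = t[0] = 6.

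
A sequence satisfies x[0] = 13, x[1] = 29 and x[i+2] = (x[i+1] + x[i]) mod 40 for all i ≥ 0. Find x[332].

x[0] = 13,  x[1] = 29,  x[2] = 2,  x[3] = 31,  x[4] = 33,  x[5] = 24,  x[6] = 17,  x[7] = 1,  x[8] = 18,  x[9] = 19,  x[10] = 37,  x[11] = 16,  x[12] = 13,  x[13] = 29.
Since (x[12], x[13]) = (x[0], x[1]) = (13, 29) (two consecutive terms determine the rest), the sequence is periodic with period 12.
(332 - 0) mod 12 = 8, so x[332] = x[8] = 18.

18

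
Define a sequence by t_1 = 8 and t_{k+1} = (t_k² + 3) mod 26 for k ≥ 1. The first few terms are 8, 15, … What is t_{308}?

19

t_1 = 8, t_2 = 15, t_3 = 20, t_4 = 13, t_5 = 16, t_6 = 25, t_7 = 4, t_8 = 19, t_9 = 0, t_{10} = 3, t_{11} = 12, t_{12} = 17, t_{13} = 6, t_{14} = 13.
Since t_{14} = t_4 = 13, the sequence is eventually periodic: after a pre-period of length 3 it cycles with period 10.
For k ≥ 4, t_k depends only on (k - 4) mod 10. (308 - 4) mod 10 = 4, so t_{308} = t_8 = 19.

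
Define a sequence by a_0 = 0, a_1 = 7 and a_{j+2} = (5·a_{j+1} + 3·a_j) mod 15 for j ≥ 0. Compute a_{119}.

4

a_0 = 0,  a_1 = 7,  a_2 = 5,  a_3 = 1,  a_4 = 5,  a_5 = 13,  a_6 = 5,  a_7 = 4,  a_8 = 5,  a_9 = 7,  a_{10} = 5.
Since (a_9, a_{10}) = (a_1, a_2) = (7, 5) (two consecutive terms determine the rest), the sequence is eventually periodic: after a pre-period of length 1 it cycles with period 8.
For j ≥ 1, a_j depends only on (j - 1) mod 8. (119 - 1) mod 8 = 6, so a_{119} = a_7 = 4.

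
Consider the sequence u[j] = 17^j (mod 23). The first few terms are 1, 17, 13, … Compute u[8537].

17

Computing terms: u[0] = 1; u[1] = 17; u[2] = 13; u[3] = 14; u[4] = 8; u[5] = 21; u[6] = 12; u[7] = 20; u[8] = 18; u[9] = 7; u[10] = 4; u[11] = 22; u[12] = 6; u[13] = 10; u[14] = 9; u[15] = 15; u[16] = 2; u[17] = 11; u[18] = 3; u[19] = 5; u[20] = 16; u[21] = 19; u[22] = 1.
Since u[22] = u[0] = 1, the sequence is periodic with period 22.
So u[8537] = u[0 + ((8537-0) mod 22)] = u[1] = 17.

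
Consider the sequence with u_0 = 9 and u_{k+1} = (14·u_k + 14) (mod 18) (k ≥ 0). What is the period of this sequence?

We have u_0 = 9,  u_1 = 14,  u_2 = 12,  u_3 = 2,  u_4 = 6,  u_5 = 8,  u_6 = 0,  u_7 = 14.
Since u_7 = u_1 = 14, the sequence is eventually periodic: after a pre-period of length 1 it cycles with period 6.

6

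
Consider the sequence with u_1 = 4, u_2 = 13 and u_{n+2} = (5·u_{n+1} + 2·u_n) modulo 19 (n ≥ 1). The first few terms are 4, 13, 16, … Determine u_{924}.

Listing terms: u_1 = 4, u_2 = 13, u_3 = 16, u_4 = 11, u_5 = 11, u_6 = 1, u_7 = 8, u_8 = 4, u_9 = 17, u_{10} = 17, u_{11} = 5, u_{12} = 2, u_{13} = 1, u_{14} = 9, u_{15} = 9, u_{16} = 6, u_{17} = 10, u_{18} = 5, u_{19} = 7, u_{20} = 7, u_{21} = 11, u_{22} = 12, u_{23} = 6, u_{24} = 16, u_{25} = 16, u_{26} = 17, u_{27} = 3, u_{28} = 11, u_{29} = 4, u_{30} = 4, u_{31} = 9, u_{32} = 15, u_{33} = 17, u_{34} = 1, u_{35} = 1, u_{36} = 7, u_{37} = 18, u_{38} = 9, u_{39} = 5, u_{40} = 5, u_{41} = 16, u_{42} = 14, u_{43} = 7, u_{44} = 6, u_{45} = 6, u_{46} = 4, u_{47} = 13.
The sequence repeats with period 45.
So u_{924} = u_{1 + ((924-1) mod 45)} = u_{24} = 16.

16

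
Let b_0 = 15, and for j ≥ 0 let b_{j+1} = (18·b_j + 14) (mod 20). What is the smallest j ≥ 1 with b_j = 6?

b_0 = 15; b_1 = 4; b_2 = 6; b_3 = 2; b_4 = 10; b_5 = 14; b_6 = 6.
Since b_6 = b_2 = 6, the sequence is eventually periodic: after a pre-period of length 2 it cycles with period 4.
The value 6 first appears (with j ≥ 1) at b_2.

2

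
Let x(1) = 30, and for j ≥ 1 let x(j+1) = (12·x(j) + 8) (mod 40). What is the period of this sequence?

We have x(1) = 30, x(2) = 8, x(3) = 24, x(4) = 16, x(5) = 0, x(6) = 8.
Since x(6) = x(2) = 8, the sequence is eventually periodic: after a pre-period of length 1 it cycles with period 4.

4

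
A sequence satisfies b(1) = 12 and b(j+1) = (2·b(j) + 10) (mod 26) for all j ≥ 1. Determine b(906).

18

b(1) = 12; b(2) = 8; b(3) = 0; b(4) = 10; b(5) = 4; b(6) = 18; b(7) = 20; b(8) = 24; b(9) = 6; b(10) = 22; b(11) = 2; b(12) = 14; b(13) = 12.
Since b(13) = b(1) = 12, the sequence is periodic with period 12.
(906 - 1) mod 12 = 5, so b(906) = b(6) = 18.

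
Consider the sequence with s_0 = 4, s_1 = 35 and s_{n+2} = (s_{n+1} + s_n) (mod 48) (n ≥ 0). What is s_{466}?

45

Listing terms: s_0 = 4, s_1 = 35, s_2 = 39, s_3 = 26, s_4 = 17, s_5 = 43, s_6 = 12, s_7 = 7, s_8 = 19, s_9 = 26, s_{10} = 45, s_{11} = 23, s_{12} = 20, s_{13} = 43, s_{14} = 15, s_{15} = 10, s_{16} = 25, s_{17} = 35, s_{18} = 12, s_{19} = 47, s_{20} = 11, s_{21} = 10, s_{22} = 21, s_{23} = 31, s_{24} = 4, s_{25} = 35.
The sequence repeats with period 24.
(466 - 0) mod 24 = 10, so s_{466} = s_{10} = 45.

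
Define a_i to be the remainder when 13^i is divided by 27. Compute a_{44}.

25

Listing terms: a_0 = 1, a_1 = 13, a_2 = 7, a_3 = 10, a_4 = 22, a_5 = 16, a_6 = 19, a_7 = 4, a_8 = 25, a_9 = 1.
The sequence repeats with period 9.
(44 - 0) mod 9 = 8, so a_{44} = a_8 = 25.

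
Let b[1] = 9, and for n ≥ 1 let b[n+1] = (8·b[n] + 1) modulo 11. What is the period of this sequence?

10

b[1] = 9,  b[2] = 7,  b[3] = 2,  b[4] = 6,  b[5] = 5,  b[6] = 8,  b[7] = 10,  b[8] = 4,  b[9] = 0,  b[10] = 1,  b[11] = 9.
Since b[11] = b[1] = 9, the sequence is periodic with period 10.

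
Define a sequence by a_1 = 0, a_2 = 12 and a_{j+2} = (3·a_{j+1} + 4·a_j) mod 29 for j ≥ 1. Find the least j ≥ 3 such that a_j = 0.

8

Listing terms: a_1 = 0,  a_2 = 12,  a_3 = 7,  a_4 = 11,  a_5 = 3,  a_6 = 24,  a_7 = 26,  a_8 = 0,  a_9 = 17,  a_{10} = 22,  a_{11} = 18,  a_{12} = 26,  a_{13} = 5,  a_{14} = 3,  a_{15} = 0,  a_{16} = 12.
The sequence repeats with period 14.
The value 0 first appears (with j ≥ 3) at a_8.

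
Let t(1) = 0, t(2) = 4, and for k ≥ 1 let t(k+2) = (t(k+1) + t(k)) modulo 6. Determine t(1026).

4

t(1) = 0,  t(2) = 4,  t(3) = 4,  t(4) = 2,  t(5) = 0,  t(6) = 2,  t(7) = 2,  t(8) = 4,  t(9) = 0,  t(10) = 4.
The sequence repeats with period 8.
(1026 - 1) mod 8 = 1, so t(1026) = t(2) = 4.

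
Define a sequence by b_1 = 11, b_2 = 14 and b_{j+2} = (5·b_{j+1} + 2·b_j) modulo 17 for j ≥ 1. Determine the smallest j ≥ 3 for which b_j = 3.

6

b_1 = 11; b_2 = 14; b_3 = 7; b_4 = 12; b_5 = 6; b_6 = 3; b_7 = 10; b_8 = 5; b_9 = 11; b_{10} = 14.
The sequence repeats with period 8.
The value 3 first appears (with j ≥ 3) at b_6.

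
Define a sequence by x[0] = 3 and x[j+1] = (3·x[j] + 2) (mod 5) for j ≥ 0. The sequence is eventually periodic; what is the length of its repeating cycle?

We have x[0] = 3, x[1] = 1, x[2] = 0, x[3] = 2, x[4] = 3.
Since x[4] = x[0] = 3, the sequence is periodic with period 4.

4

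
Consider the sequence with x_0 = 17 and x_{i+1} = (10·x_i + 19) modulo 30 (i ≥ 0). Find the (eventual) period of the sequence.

Computing terms: x_0 = 17,  x_1 = 9,  x_2 = 19,  x_3 = 29,  x_4 = 9.
Since x_4 = x_1 = 9, the sequence is eventually periodic: after a pre-period of length 1 it cycles with period 3.

3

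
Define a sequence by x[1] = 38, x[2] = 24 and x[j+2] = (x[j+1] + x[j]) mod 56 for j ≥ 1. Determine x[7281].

x[1] = 38, x[2] = 24, x[3] = 6, x[4] = 30, x[5] = 36, x[6] = 10, x[7] = 46, x[8] = 0, x[9] = 46, x[10] = 46, x[11] = 36, x[12] = 26, x[13] = 6, x[14] = 32, x[15] = 38, x[16] = 14, x[17] = 52, x[18] = 10, x[19] = 6, x[20] = 16, x[21] = 22, x[22] = 38, x[23] = 4, x[24] = 42, x[25] = 46, x[26] = 32, x[27] = 22, x[28] = 54, x[29] = 20, x[30] = 18, x[31] = 38, x[32] = 0, x[33] = 38, x[34] = 38, x[35] = 20, x[36] = 2, x[37] = 22, x[38] = 24, x[39] = 46, x[40] = 14, x[41] = 4, x[42] = 18, x[43] = 22, x[44] = 40, x[45] = 6, x[46] = 46, x[47] = 52, x[48] = 42, x[49] = 38, x[50] = 24.
The sequence repeats with period 48.
(7281 - 1) mod 48 = 32, so x[7281] = x[33] = 38.

38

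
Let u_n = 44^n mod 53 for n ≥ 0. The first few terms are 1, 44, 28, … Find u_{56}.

42

We have u_0 = 1, u_1 = 44, u_2 = 28, u_3 = 13, u_4 = 42, u_5 = 46, u_6 = 10, u_7 = 16, u_8 = 15, u_9 = 24, u_{10} = 49, u_{11} = 36, u_{12} = 47, u_{13} = 1.
Since u_{13} = u_0 = 1, the sequence is periodic with period 13.
So u_{56} = u_{0 + ((56-0) mod 13)} = u_4 = 42.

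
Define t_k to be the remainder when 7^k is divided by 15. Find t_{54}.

Listing terms: t_0 = 1, t_1 = 7, t_2 = 4, t_3 = 13, t_4 = 1.
Since t_4 = t_0 = 1, the sequence is periodic with period 4.
So t_{54} = t_{0 + ((54-0) mod 4)} = t_2 = 4.

4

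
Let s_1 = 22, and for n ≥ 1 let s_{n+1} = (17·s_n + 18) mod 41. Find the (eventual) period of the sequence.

40

s_1 = 22,  s_2 = 23,  s_3 = 40,  s_4 = 1,  s_5 = 35,  s_6 = 39,  s_7 = 25,  s_8 = 33,  s_9 = 5,  s_{10} = 21,  s_{11} = 6,  s_{12} = 38,  s_{13} = 8,  s_{14} = 31,  s_{15} = 12,  s_{16} = 17,  s_{17} = 20,  s_{18} = 30,  s_{19} = 36,  s_{20} = 15,  s_{21} = 27,  s_{22} = 26,  s_{23} = 9,  s_{24} = 7,  s_{25} = 14,  s_{26} = 10,  s_{27} = 24,  s_{28} = 16,  s_{29} = 3,  s_{30} = 28,  s_{31} = 2,  s_{32} = 11,  s_{33} = 0,  s_{34} = 18,  s_{35} = 37,  s_{36} = 32,  s_{37} = 29,  s_{38} = 19,  s_{39} = 13,  s_{40} = 34,  s_{41} = 22.
Since s_{41} = s_1 = 22, the sequence is periodic with period 40.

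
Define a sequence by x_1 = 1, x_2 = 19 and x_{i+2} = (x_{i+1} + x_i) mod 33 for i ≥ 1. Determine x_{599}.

x_1 = 1,  x_2 = 19,  x_3 = 20,  x_4 = 6,  x_5 = 26,  x_6 = 32,  x_7 = 25,  x_8 = 24,  x_9 = 16,  x_{10} = 7,  x_{11} = 23,  x_{12} = 30,  x_{13} = 20,  x_{14} = 17,  x_{15} = 4,  x_{16} = 21,  x_{17} = 25,  x_{18} = 13,  x_{19} = 5,  x_{20} = 18,  x_{21} = 23,  x_{22} = 8,  x_{23} = 31,  x_{24} = 6,  x_{25} = 4,  x_{26} = 10,  x_{27} = 14,  x_{28} = 24,  x_{29} = 5,  x_{30} = 29,  x_{31} = 1,  x_{32} = 30,  x_{33} = 31,  x_{34} = 28,  x_{35} = 26,  x_{36} = 21,  x_{37} = 14,  x_{38} = 2,  x_{39} = 16,  x_{40} = 18,  x_{41} = 1,  x_{42} = 19.
Since (x_{41}, x_{42}) = (x_1, x_2) = (1, 19) (two consecutive terms determine the rest), the sequence is periodic with period 40.
(599 - 1) mod 40 = 38, so x_{599} = x_{39} = 16.

16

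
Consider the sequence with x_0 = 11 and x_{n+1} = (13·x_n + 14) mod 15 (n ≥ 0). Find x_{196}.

1

We have x_0 = 11, x_1 = 7, x_2 = 0, x_3 = 14, x_4 = 1, x_5 = 12, x_6 = 5, x_7 = 4, x_8 = 6, x_9 = 2, x_{10} = 10, x_{11} = 9, x_{12} = 11.
The sequence repeats with period 12.
So x_{196} = x_{0 + ((196-0) mod 12)} = x_4 = 1.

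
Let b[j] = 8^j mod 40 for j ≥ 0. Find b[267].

32

We have b[0] = 1; b[1] = 8; b[2] = 24; b[3] = 32; b[4] = 16; b[5] = 8.
Since b[5] = b[1] = 8, the sequence is eventually periodic: after a pre-period of length 1 it cycles with period 4.
For j ≥ 1, b[j] depends only on (j - 1) mod 4. (267 - 1) mod 4 = 2, so b[267] = b[3] = 32.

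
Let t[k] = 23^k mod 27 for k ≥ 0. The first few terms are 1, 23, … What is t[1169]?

We have t[0] = 1; t[1] = 23; t[2] = 16; t[3] = 17; t[4] = 13; t[5] = 2; t[6] = 19; t[7] = 5; t[8] = 7; t[9] = 26; t[10] = 4; t[11] = 11; t[12] = 10; t[13] = 14; t[14] = 25; t[15] = 8; t[16] = 22; t[17] = 20; t[18] = 1.
Since t[18] = t[0] = 1, the sequence is periodic with period 18.
So t[1169] = t[0 + ((1169-0) mod 18)] = t[17] = 20.

20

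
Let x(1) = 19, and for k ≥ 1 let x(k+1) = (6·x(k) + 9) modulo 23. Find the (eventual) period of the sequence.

Computing terms: x(1) = 19; x(2) = 8; x(3) = 11; x(4) = 6; x(5) = 22; x(6) = 3; x(7) = 4; x(8) = 10; x(9) = 0; x(10) = 9; x(11) = 17; x(12) = 19.
The sequence repeats with period 11.

11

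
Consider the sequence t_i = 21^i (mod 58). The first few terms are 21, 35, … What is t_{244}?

45

t_1 = 21; t_2 = 35; t_3 = 39; t_4 = 7; t_5 = 31; t_6 = 13; t_7 = 41; t_8 = 49; t_9 = 43; t_{10} = 33; t_{11} = 55; t_{12} = 53; t_{13} = 11; t_{14} = 57; t_{15} = 37; t_{16} = 23; t_{17} = 19; t_{18} = 51; t_{19} = 27; t_{20} = 45; t_{21} = 17; t_{22} = 9; t_{23} = 15; t_{24} = 25; t_{25} = 3; t_{26} = 5; t_{27} = 47; t_{28} = 1; t_{29} = 21.
Since t_{29} = t_1 = 21, the sequence is periodic with period 28.
(244 - 1) mod 28 = 19, so t_{244} = t_{20} = 45.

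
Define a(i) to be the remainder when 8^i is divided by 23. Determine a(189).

18

a(1) = 8,  a(2) = 18,  a(3) = 6,  a(4) = 2,  a(5) = 16,  a(6) = 13,  a(7) = 12,  a(8) = 4,  a(9) = 9,  a(10) = 3,  a(11) = 1,  a(12) = 8.
Since a(12) = a(1) = 8, the sequence is periodic with period 11.
So a(189) = a(1 + ((189-1) mod 11)) = a(2) = 18.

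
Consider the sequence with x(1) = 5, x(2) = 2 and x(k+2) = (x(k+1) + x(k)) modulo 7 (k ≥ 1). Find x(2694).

4

Listing terms: x(1) = 5,  x(2) = 2,  x(3) = 0,  x(4) = 2,  x(5) = 2,  x(6) = 4,  x(7) = 6,  x(8) = 3,  x(9) = 2,  x(10) = 5,  x(11) = 0,  x(12) = 5,  x(13) = 5,  x(14) = 3,  x(15) = 1,  x(16) = 4,  x(17) = 5,  x(18) = 2.
The sequence repeats with period 16.
So x(2694) = x(1 + ((2694-1) mod 16)) = x(6) = 4.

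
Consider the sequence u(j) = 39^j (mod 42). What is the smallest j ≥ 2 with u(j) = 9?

2

u(1) = 39, u(2) = 9, u(3) = 15, u(4) = 39.
Since u(4) = u(1) = 39, the sequence is periodic with period 3.
The value 9 first appears (with j ≥ 2) at u(2).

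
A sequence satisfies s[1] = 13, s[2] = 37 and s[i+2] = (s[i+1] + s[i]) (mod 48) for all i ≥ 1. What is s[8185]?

13

Computing terms: s[1] = 13; s[2] = 37; s[3] = 2; s[4] = 39; s[5] = 41; s[6] = 32; s[7] = 25; s[8] = 9; s[9] = 34; s[10] = 43; s[11] = 29; s[12] = 24; s[13] = 5; s[14] = 29; s[15] = 34; s[16] = 15; s[17] = 1; s[18] = 16; s[19] = 17; s[20] = 33; s[21] = 2; s[22] = 35; s[23] = 37; s[24] = 24; s[25] = 13; s[26] = 37.
Since (s[25], s[26]) = (s[1], s[2]) = (13, 37) (two consecutive terms determine the rest), the sequence is periodic with period 24.
So s[8185] = s[1 + ((8185-1) mod 24)] = s[1] = 13.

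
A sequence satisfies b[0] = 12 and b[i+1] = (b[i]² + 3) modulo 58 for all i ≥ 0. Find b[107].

Computing terms: b[0] = 12, b[1] = 31, b[2] = 36, b[3] = 23, b[4] = 10, b[5] = 45, b[6] = 56, b[7] = 7, b[8] = 52, b[9] = 39, b[10] = 16, b[11] = 27, b[12] = 36.
Since b[12] = b[2] = 36, the sequence is eventually periodic: after a pre-period of length 2 it cycles with period 10.
For i ≥ 2, b[i] depends only on (i - 2) mod 10. (107 - 2) mod 10 = 5, so b[107] = b[7] = 7.

7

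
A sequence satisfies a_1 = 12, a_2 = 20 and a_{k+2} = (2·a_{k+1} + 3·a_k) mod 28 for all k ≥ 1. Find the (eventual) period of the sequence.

6

We have a_1 = 12,  a_2 = 20,  a_3 = 20,  a_4 = 16,  a_5 = 8,  a_6 = 8,  a_7 = 12,  a_8 = 20.
Since (a_7, a_8) = (a_1, a_2) = (12, 20) (two consecutive terms determine the rest), the sequence is periodic with period 6.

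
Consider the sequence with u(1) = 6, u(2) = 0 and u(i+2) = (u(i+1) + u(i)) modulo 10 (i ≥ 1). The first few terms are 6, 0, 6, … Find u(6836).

Computing terms: u(1) = 6, u(2) = 0, u(3) = 6, u(4) = 6, u(5) = 2, u(6) = 8, u(7) = 0, u(8) = 8, u(9) = 8, u(10) = 6, u(11) = 4, u(12) = 0, u(13) = 4, u(14) = 4, u(15) = 8, u(16) = 2, u(17) = 0, u(18) = 2, u(19) = 2, u(20) = 4, u(21) = 6, u(22) = 0.
The sequence repeats with period 20.
So u(6836) = u(1 + ((6836-1) mod 20)) = u(16) = 2.

2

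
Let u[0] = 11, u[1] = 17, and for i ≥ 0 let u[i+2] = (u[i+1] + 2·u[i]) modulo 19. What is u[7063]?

We have u[0] = 11,  u[1] = 17,  u[2] = 1,  u[3] = 16,  u[4] = 18,  u[5] = 12,  u[6] = 10,  u[7] = 15,  u[8] = 16,  u[9] = 8,  u[10] = 2,  u[11] = 18,  u[12] = 3,  u[13] = 1,  u[14] = 7,  u[15] = 9,  u[16] = 4,  u[17] = 3,  u[18] = 11,  u[19] = 17.
The sequence repeats with period 18.
So u[7063] = u[0 + ((7063-0) mod 18)] = u[7] = 15.

15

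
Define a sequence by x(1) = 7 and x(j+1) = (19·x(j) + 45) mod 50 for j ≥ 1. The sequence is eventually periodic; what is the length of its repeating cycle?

10

Computing terms: x(1) = 7,  x(2) = 28,  x(3) = 27,  x(4) = 8,  x(5) = 47,  x(6) = 38,  x(7) = 17,  x(8) = 18,  x(9) = 37,  x(10) = 48,  x(11) = 7.
The sequence repeats with period 10.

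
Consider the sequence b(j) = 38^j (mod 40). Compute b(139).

Computing terms: b(0) = 1; b(1) = 38; b(2) = 4; b(3) = 32; b(4) = 16; b(5) = 8; b(6) = 24; b(7) = 32.
Since b(7) = b(3) = 32, the sequence is eventually periodic: after a pre-period of length 3 it cycles with period 4.
For j ≥ 3, b(j) depends only on (j - 3) mod 4. (139 - 3) mod 4 = 0, so b(139) = b(3) = 32.

32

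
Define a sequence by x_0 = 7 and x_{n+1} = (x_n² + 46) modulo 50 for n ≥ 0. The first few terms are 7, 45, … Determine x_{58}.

Computing terms: x_0 = 7; x_1 = 45; x_2 = 21; x_3 = 37; x_4 = 15; x_5 = 21.
Since x_5 = x_2 = 21, the sequence is eventually periodic: after a pre-period of length 2 it cycles with period 3.
For n ≥ 2, x_n depends only on (n - 2) mod 3. (58 - 2) mod 3 = 2, so x_{58} = x_4 = 15.

15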